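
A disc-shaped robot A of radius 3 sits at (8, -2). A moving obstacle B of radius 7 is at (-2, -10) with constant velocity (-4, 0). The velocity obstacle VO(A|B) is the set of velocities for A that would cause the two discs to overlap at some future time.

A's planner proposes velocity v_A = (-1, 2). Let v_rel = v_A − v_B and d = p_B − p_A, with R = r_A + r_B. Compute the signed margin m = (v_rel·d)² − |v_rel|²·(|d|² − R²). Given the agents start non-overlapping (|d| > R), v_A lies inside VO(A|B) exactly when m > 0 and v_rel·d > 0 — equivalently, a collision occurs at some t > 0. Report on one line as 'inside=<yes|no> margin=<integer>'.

d = (-10, -8),  |d|² = 164;  R = 3+7 = 10,  c = 164−10² = 64
v_rel = (3, 2),  |v_rel|² = 13;  v_rel·d = (3)·(-10) + (2)·(-8) = -46
13·t² + 92·t + 64 = 0  ⇒  m = (-46)² − 13·64 = 1284
m = 1284 > 0,  v_rel·d = -46 < 0  ⇒  outside

inside=no margin=1284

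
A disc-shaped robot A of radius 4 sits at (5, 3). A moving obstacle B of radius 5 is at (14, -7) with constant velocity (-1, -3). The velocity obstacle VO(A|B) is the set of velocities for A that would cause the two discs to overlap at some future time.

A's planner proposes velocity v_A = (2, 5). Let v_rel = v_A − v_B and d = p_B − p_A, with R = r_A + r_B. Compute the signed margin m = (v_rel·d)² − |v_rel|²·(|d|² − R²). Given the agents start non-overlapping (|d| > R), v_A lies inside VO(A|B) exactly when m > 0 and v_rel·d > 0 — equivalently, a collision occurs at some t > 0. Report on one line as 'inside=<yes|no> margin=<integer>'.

d = (9, -10),  |d|² = 181;  R = 4+5 = 9,  c = 181−9² = 100
v_rel = (3, 8),  |v_rel|² = 73;  v_rel·d = (3)·(9) + (8)·(-10) = -53
73·t² + 106·t + 100 = 0  ⇒  m = (-53)² − 73·100 = -4491
m = -4491 < 0,  v_rel·d = -53 < 0  ⇒  outside

inside=no margin=-4491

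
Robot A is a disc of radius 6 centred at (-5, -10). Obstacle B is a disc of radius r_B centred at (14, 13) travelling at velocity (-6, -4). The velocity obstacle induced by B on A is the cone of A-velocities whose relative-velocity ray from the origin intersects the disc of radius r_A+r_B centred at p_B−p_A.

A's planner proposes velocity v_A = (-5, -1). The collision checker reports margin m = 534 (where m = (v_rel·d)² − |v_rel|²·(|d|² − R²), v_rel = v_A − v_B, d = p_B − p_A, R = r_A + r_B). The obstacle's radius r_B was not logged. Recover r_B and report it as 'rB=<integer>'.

m = 534
d = (19, 23);  v_rel = (1, 3),  |v_rel|² = 10
v_rel×d = (1)·(23) − (3)·(19) = -34
since m = R²·10 − (-34)²:  R² = (1156 + 534) / 10 = 169
R = √169 = 13  ⇒  r_B = 13 − 6 = 7

rB=7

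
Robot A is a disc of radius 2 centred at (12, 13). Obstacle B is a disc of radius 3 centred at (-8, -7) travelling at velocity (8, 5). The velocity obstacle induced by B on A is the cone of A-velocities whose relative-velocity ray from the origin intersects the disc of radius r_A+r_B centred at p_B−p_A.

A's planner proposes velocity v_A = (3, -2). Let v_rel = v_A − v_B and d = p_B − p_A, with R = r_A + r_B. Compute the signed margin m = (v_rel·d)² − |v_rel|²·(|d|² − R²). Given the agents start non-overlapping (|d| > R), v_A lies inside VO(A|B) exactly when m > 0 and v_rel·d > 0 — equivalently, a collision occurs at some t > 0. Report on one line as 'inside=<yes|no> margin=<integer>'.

d = (-20, -20),  |d|² = 800;  R = 2+3 = 5,  c = 800−5² = 775
v_rel = (-5, -7),  |v_rel|² = 74;  v_rel·d = (-5)·(-20) + (-7)·(-20) = 240
74·t² − 480·t + 775 = 0  ⇒  m = 240² − 74·775 = 250
m = 250 > 0,  v_rel·d = 240 > 0  ⇒  inside

inside=yes margin=250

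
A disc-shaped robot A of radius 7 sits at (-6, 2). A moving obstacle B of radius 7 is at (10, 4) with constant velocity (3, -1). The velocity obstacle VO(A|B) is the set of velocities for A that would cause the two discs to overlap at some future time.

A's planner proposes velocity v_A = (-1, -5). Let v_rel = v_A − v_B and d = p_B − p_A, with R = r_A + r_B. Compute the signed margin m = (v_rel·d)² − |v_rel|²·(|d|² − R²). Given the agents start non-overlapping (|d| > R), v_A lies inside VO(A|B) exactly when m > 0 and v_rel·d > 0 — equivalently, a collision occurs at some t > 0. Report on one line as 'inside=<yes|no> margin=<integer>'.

d = (16, 2),  |d|² = 260;  R = 7+7 = 14,  c = 260−14² = 64
v_rel = (-4, -4),  |v_rel|² = 32;  v_rel·d = (-4)·(16) + (-4)·(2) = -72
32·t² + 144·t + 64 = 0  ⇒  m = (-72)² − 32·64 = 3136
m = 3136 > 0,  v_rel·d = -72 < 0  ⇒  outside

inside=no margin=3136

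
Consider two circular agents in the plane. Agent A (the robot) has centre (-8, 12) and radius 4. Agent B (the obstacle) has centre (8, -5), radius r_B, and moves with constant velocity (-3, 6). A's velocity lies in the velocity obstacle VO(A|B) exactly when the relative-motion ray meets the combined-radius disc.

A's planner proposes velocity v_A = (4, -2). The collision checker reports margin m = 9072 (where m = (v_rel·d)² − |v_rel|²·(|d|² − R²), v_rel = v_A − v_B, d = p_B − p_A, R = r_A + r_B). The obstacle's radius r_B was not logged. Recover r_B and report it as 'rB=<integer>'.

m = 9072
d = (16, -17);  v_rel = (7, -8),  |v_rel|² = 113
v_rel×d = (7)·(-17) − (-8)·(16) = 9
since m = R²·113 − 9²:  R² = (81 + 9072) / 113 = 81
R = √81 = 9  ⇒  r_B = 9 − 4 = 5

rB=5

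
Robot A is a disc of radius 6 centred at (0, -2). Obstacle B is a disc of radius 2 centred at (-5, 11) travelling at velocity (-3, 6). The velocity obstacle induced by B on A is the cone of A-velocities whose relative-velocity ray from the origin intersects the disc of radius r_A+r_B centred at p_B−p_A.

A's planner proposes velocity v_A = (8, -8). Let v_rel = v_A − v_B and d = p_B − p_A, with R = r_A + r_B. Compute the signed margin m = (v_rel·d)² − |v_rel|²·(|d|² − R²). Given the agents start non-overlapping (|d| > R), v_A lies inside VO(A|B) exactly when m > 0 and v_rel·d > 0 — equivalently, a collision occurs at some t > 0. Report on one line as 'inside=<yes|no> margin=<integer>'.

d = (-5, 13),  |d|² = 194;  R = 6+2 = 8,  c = 194−8² = 130
v_rel = (11, -14),  |v_rel|² = 317;  v_rel·d = (11)·(-5) + (-14)·(13) = -237
317·t² + 474·t + 130 = 0  ⇒  m = (-237)² − 317·130 = 14959
m = 14959 > 0,  v_rel·d = -237 < 0  ⇒  outside

inside=no margin=14959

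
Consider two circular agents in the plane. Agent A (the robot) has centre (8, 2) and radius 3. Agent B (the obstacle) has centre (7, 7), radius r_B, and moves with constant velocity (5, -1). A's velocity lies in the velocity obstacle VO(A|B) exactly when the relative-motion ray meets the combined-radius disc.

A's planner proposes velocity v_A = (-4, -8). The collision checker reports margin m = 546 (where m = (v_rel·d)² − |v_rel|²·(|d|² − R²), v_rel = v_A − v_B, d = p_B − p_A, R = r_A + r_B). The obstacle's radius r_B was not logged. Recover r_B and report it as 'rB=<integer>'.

m = 546
d = (-1, 5);  v_rel = (-9, -7),  |v_rel|² = 130
v_rel×d = (-9)·(5) − (-7)·(-1) = -52
since m = R²·130 − (-52)²:  R² = (2704 + 546) / 130 = 25
R = √25 = 5  ⇒  r_B = 5 − 3 = 2

rB=2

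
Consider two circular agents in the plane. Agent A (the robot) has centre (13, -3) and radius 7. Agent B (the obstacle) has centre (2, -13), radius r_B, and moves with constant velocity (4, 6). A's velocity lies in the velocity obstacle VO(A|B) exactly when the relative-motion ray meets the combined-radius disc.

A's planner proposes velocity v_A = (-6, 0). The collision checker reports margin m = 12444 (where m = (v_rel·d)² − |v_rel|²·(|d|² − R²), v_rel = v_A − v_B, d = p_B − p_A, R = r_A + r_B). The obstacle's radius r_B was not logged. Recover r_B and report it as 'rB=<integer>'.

m = 12444
d = (-11, -10);  v_rel = (-10, -6),  |v_rel|² = 136
v_rel×d = (-10)·(-10) − (-6)·(-11) = 34
since m = R²·136 − 34²:  R² = (1156 + 12444) / 136 = 100
R = √100 = 10  ⇒  r_B = 10 − 7 = 3

rB=3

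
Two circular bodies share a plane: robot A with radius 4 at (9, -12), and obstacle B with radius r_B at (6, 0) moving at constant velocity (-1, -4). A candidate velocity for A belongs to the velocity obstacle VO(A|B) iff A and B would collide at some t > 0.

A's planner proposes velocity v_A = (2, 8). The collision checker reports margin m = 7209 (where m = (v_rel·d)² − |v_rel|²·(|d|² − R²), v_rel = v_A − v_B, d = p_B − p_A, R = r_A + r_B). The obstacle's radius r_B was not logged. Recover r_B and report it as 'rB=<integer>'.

m = 7209
d = (-3, 12);  v_rel = (3, 12),  |v_rel|² = 153
v_rel×d = (3)·(12) − (12)·(-3) = 72
since m = R²·153 − 72²:  R² = (5184 + 7209) / 153 = 81
R = √81 = 9  ⇒  r_B = 9 − 4 = 5

rB=5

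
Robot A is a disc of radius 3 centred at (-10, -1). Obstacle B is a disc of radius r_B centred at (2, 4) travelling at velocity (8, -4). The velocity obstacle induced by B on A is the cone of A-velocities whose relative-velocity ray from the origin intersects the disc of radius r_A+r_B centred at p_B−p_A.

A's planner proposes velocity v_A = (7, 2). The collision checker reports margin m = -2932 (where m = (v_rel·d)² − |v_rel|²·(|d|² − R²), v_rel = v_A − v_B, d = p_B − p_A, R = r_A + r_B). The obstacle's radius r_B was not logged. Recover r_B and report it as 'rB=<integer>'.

m = -2932
d = (12, 5);  v_rel = (-1, 6),  |v_rel|² = 37
v_rel×d = (-1)·(5) − (6)·(12) = -77
since m = R²·37 − (-77)²:  R² = (5929 + -2932) / 37 = 81
R = √81 = 9  ⇒  r_B = 9 − 3 = 6

rB=6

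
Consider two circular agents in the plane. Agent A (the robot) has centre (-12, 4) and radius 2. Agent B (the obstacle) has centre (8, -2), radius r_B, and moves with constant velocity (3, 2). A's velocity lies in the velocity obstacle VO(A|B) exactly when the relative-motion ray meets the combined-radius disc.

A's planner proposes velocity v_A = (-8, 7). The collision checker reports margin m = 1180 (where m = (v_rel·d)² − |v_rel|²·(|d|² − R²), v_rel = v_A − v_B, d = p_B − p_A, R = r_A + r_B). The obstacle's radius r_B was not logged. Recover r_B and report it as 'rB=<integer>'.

m = 1180
d = (20, -6);  v_rel = (-11, 5),  |v_rel|² = 146
v_rel×d = (-11)·(-6) − (5)·(20) = -34
since m = R²·146 − (-34)²:  R² = (1156 + 1180) / 146 = 16
R = √16 = 4  ⇒  r_B = 4 − 2 = 2

rB=2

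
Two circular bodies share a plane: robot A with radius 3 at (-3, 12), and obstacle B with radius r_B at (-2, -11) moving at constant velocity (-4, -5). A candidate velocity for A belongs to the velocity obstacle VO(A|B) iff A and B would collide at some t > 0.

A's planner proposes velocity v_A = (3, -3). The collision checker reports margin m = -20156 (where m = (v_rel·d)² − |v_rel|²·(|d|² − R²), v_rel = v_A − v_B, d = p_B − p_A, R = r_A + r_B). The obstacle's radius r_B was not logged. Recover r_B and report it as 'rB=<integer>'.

m = -20156
d = (1, -23);  v_rel = (7, 2),  |v_rel|² = 53
v_rel×d = (7)·(-23) − (2)·(1) = -163
since m = R²·53 − (-163)²:  R² = (26569 + -20156) / 53 = 121
R = √121 = 11  ⇒  r_B = 11 − 3 = 8

rB=8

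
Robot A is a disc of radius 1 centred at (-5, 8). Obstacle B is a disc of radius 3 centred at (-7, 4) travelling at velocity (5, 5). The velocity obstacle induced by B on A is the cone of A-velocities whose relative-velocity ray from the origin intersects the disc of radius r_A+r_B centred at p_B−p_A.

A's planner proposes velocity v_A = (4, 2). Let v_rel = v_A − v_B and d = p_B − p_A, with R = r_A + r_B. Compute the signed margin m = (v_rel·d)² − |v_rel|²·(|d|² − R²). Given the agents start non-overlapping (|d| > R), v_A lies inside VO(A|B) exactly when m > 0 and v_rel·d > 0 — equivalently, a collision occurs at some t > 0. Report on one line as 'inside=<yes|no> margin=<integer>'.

d = (-2, -4),  |d|² = 20;  R = 1+3 = 4,  c = 20−4² = 4
v_rel = (-1, -3),  |v_rel|² = 10;  v_rel·d = (-1)·(-2) + (-3)·(-4) = 14
10·t² − 28·t + 4 = 0  ⇒  m = 14² − 10·4 = 156
m = 156 > 0,  v_rel·d = 14 > 0  ⇒  inside

inside=yes margin=156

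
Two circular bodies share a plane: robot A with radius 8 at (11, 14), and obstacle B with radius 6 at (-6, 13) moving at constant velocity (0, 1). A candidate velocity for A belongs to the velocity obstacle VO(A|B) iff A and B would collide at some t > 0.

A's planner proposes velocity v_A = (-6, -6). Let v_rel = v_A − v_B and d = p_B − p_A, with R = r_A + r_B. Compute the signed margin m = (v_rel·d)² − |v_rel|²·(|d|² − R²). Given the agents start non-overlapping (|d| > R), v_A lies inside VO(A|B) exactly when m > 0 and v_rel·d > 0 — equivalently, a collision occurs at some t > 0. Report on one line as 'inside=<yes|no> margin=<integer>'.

d = (-17, -1),  |d|² = 290;  R = 8+6 = 14,  c = 290−14² = 94
v_rel = (-6, -7),  |v_rel|² = 85;  v_rel·d = (-6)·(-17) + (-7)·(-1) = 109
85·t² − 218·t + 94 = 0  ⇒  m = 109² − 85·94 = 3891
m = 3891 > 0,  v_rel·d = 109 > 0  ⇒  inside

inside=yes margin=3891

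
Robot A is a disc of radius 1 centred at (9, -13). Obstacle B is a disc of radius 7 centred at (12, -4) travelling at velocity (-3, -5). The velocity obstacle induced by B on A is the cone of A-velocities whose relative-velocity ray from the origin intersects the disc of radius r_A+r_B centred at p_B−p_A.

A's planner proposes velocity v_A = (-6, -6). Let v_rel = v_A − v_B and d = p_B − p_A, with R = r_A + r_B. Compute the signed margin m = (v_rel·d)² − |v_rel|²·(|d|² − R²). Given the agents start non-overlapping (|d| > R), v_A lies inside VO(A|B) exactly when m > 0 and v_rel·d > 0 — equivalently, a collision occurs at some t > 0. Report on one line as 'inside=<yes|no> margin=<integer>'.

d = (3, 9),  |d|² = 90;  R = 1+7 = 8,  c = 90−8² = 26
v_rel = (-3, -1),  |v_rel|² = 10;  v_rel·d = (-3)·(3) + (-1)·(9) = -18
10·t² + 36·t + 26 = 0  ⇒  m = (-18)² − 10·26 = 64
m = 64 > 0,  v_rel·d = -18 < 0  ⇒  outside

inside=no margin=64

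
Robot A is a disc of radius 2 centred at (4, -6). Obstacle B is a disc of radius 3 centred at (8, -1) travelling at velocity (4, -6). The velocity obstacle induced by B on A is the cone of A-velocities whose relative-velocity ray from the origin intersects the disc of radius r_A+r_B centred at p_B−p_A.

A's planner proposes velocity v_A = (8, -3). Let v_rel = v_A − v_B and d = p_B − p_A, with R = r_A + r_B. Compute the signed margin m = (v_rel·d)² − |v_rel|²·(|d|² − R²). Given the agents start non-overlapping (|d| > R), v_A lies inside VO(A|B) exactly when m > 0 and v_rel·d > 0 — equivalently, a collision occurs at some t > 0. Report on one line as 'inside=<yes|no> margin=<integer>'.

d = (4, 5),  |d|² = 41;  R = 2+3 = 5,  c = 41−5² = 16
v_rel = (4, 3),  |v_rel|² = 25;  v_rel·d = (4)·(4) + (3)·(5) = 31
25·t² − 62·t + 16 = 0  ⇒  m = 31² − 25·16 = 561
m = 561 > 0,  v_rel·d = 31 > 0  ⇒  inside

inside=yes margin=561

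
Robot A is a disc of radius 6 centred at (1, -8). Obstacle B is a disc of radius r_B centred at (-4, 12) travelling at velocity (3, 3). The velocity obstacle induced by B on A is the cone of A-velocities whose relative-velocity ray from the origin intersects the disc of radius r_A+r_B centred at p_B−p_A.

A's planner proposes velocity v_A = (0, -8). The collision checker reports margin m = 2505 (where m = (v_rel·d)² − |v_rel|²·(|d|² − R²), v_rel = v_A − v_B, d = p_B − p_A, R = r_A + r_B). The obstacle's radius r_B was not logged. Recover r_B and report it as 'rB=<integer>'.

m = 2505
d = (-5, 20);  v_rel = (-3, -11),  |v_rel|² = 130
v_rel×d = (-3)·(20) − (-11)·(-5) = -115
since m = R²·130 − (-115)²:  R² = (13225 + 2505) / 130 = 121
R = √121 = 11  ⇒  r_B = 11 − 6 = 5

rB=5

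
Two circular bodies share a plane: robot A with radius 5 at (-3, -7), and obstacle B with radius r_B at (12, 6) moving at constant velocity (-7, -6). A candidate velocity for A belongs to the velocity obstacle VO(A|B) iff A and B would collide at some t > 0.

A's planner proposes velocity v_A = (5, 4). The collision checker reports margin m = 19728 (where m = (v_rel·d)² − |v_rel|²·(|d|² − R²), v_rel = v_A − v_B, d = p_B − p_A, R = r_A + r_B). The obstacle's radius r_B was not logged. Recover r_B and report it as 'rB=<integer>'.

m = 19728
d = (15, 13);  v_rel = (12, 10),  |v_rel|² = 244
v_rel×d = (12)·(13) − (10)·(15) = 6
since m = R²·244 − 6²:  R² = (36 + 19728) / 244 = 81
R = √81 = 9  ⇒  r_B = 9 − 5 = 4

rB=4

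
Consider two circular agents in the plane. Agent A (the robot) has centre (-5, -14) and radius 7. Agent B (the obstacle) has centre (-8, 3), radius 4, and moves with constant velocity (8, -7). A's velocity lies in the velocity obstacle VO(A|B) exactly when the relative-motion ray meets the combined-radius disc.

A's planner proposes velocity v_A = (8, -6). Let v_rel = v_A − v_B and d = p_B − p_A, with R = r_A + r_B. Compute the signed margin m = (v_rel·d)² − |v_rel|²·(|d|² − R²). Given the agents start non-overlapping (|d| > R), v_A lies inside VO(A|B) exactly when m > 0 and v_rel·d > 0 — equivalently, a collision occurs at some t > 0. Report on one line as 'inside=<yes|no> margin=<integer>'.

d = (-3, 17),  |d|² = 298;  R = 7+4 = 11,  c = 298−11² = 177
v_rel = (0, 1),  |v_rel|² = 1;  v_rel·d = (0)·(-3) + (1)·(17) = 17
1·t² − 34·t + 177 = 0  ⇒  m = 17² − 1·177 = 112
m = 112 > 0,  v_rel·d = 17 > 0  ⇒  inside

inside=yes margin=112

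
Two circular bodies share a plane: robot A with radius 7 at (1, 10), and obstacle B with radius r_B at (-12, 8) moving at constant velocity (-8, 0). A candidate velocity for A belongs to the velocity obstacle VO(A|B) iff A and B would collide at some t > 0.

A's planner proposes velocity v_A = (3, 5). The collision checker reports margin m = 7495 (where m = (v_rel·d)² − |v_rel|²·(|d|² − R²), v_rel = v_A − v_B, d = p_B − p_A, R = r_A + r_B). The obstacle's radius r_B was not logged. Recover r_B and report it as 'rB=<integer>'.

m = 7495
d = (-13, -2);  v_rel = (11, 5),  |v_rel|² = 146
v_rel×d = (11)·(-2) − (5)·(-13) = 43
since m = R²·146 − 43²:  R² = (1849 + 7495) / 146 = 64
R = √64 = 8  ⇒  r_B = 8 − 7 = 1

rB=1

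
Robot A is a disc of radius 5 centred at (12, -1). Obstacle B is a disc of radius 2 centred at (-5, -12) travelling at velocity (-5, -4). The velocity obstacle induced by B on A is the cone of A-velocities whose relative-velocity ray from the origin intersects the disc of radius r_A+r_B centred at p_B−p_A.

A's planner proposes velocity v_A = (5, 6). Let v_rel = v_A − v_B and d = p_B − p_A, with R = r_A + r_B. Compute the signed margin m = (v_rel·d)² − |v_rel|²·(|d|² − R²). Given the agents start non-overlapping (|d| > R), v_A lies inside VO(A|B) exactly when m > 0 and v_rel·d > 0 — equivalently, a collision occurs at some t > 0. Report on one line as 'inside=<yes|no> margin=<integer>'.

d = (-17, -11),  |d|² = 410;  R = 5+2 = 7,  c = 410−7² = 361
v_rel = (10, 10),  |v_rel|² = 200;  v_rel·d = (10)·(-17) + (10)·(-11) = -280
200·t² + 560·t + 361 = 0  ⇒  m = (-280)² − 200·361 = 6200
m = 6200 > 0,  v_rel·d = -280 < 0  ⇒  outside

inside=no margin=6200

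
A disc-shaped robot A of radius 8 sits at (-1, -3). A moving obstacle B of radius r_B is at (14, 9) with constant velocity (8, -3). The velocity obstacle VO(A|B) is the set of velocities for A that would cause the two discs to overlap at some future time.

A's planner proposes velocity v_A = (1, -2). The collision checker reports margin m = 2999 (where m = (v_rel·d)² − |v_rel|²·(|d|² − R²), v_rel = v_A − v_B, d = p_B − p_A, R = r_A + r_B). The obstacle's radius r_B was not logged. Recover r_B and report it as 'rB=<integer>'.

m = 2999
d = (15, 12);  v_rel = (-7, 1),  |v_rel|² = 50
v_rel×d = (-7)·(12) − (1)·(15) = -99
since m = R²·50 − (-99)²:  R² = (9801 + 2999) / 50 = 256
R = √256 = 16  ⇒  r_B = 16 − 8 = 8

rB=8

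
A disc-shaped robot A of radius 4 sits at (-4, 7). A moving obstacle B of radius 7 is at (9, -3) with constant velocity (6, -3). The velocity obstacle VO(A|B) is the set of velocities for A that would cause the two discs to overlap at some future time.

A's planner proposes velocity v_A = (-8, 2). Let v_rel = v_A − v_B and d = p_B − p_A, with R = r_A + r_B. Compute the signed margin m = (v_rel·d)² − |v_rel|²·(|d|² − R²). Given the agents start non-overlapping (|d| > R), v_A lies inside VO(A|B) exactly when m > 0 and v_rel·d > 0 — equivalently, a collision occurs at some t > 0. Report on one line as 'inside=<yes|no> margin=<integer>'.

d = (13, -10),  |d|² = 269;  R = 4+7 = 11,  c = 269−11² = 148
v_rel = (-14, 5),  |v_rel|² = 221;  v_rel·d = (-14)·(13) + (5)·(-10) = -232
221·t² + 464·t + 148 = 0  ⇒  m = (-232)² − 221·148 = 21116
m = 21116 > 0,  v_rel·d = -232 < 0  ⇒  outside

inside=no margin=21116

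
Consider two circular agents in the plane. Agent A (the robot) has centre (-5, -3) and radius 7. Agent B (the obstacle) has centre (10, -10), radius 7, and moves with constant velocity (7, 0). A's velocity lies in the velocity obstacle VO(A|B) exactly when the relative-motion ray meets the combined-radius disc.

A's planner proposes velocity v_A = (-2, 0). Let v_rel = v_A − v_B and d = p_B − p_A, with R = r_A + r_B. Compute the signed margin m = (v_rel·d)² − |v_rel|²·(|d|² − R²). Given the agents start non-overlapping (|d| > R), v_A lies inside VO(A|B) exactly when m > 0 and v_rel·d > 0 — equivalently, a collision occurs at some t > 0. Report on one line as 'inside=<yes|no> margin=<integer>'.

d = (15, -7),  |d|² = 274;  R = 7+7 = 14,  c = 274−14² = 78
v_rel = (-9, 0),  |v_rel|² = 81;  v_rel·d = (-9)·(15) + (0)·(-7) = -135
81·t² + 270·t + 78 = 0  ⇒  m = (-135)² − 81·78 = 11907
m = 11907 > 0,  v_rel·d = -135 < 0  ⇒  outside

inside=no margin=11907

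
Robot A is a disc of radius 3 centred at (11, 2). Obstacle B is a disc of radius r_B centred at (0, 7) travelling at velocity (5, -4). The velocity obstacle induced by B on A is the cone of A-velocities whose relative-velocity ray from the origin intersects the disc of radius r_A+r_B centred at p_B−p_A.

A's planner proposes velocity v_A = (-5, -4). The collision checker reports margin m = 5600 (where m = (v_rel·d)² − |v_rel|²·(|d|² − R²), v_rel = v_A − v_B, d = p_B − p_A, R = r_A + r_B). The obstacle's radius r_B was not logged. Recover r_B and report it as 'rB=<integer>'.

m = 5600
d = (-11, 5);  v_rel = (-10, 0),  |v_rel|² = 100
v_rel×d = (-10)·(5) − (0)·(-11) = -50
since m = R²·100 − (-50)²:  R² = (2500 + 5600) / 100 = 81
R = √81 = 9  ⇒  r_B = 9 − 3 = 6

rB=6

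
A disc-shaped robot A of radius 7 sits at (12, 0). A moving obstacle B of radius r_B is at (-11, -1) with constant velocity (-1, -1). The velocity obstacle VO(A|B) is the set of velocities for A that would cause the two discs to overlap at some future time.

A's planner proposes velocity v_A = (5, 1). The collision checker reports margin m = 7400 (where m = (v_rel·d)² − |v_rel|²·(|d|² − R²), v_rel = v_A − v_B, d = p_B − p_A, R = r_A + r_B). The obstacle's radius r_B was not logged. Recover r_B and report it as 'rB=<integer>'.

m = 7400
d = (-23, -1);  v_rel = (6, 2),  |v_rel|² = 40
v_rel×d = (6)·(-1) − (2)·(-23) = 40
since m = R²·40 − 40²:  R² = (1600 + 7400) / 40 = 225
R = √225 = 15  ⇒  r_B = 15 − 7 = 8

rB=8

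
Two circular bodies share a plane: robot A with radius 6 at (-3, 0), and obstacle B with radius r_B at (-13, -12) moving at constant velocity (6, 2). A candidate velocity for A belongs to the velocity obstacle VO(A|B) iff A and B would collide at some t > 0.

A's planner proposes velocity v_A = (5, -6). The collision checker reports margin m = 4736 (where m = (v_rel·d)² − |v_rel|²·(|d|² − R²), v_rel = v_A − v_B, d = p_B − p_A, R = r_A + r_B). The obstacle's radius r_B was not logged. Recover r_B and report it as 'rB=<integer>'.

m = 4736
d = (-10, -12);  v_rel = (-1, -8),  |v_rel|² = 65
v_rel×d = (-1)·(-12) − (-8)·(-10) = -68
since m = R²·65 − (-68)²:  R² = (4624 + 4736) / 65 = 144
R = √144 = 12  ⇒  r_B = 12 − 6 = 6

rB=6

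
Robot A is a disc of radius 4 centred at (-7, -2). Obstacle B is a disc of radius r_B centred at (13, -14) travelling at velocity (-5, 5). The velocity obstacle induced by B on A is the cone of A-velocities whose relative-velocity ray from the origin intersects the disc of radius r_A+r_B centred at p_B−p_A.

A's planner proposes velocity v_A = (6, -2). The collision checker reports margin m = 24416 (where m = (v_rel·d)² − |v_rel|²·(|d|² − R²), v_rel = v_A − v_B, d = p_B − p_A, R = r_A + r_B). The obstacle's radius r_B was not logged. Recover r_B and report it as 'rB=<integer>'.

m = 24416
d = (20, -12);  v_rel = (11, -7),  |v_rel|² = 170
v_rel×d = (11)·(-12) − (-7)·(20) = 8
since m = R²·170 − 8²:  R² = (64 + 24416) / 170 = 144
R = √144 = 12  ⇒  r_B = 12 − 4 = 8

rB=8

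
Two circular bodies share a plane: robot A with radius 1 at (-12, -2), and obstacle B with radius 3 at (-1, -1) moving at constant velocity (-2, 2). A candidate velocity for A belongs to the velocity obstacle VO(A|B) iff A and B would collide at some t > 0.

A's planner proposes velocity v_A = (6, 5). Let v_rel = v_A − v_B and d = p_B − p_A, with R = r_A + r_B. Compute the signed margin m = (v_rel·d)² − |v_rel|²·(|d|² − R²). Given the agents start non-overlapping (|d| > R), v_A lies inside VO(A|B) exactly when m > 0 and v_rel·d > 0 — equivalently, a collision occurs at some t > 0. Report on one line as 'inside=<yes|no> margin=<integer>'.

d = (11, 1),  |d|² = 122;  R = 1+3 = 4,  c = 122−4² = 106
v_rel = (8, 3),  |v_rel|² = 73;  v_rel·d = (8)·(11) + (3)·(1) = 91
73·t² − 182·t + 106 = 0  ⇒  m = 91² − 73·106 = 543
m = 543 > 0,  v_rel·d = 91 > 0  ⇒  inside

inside=yes margin=543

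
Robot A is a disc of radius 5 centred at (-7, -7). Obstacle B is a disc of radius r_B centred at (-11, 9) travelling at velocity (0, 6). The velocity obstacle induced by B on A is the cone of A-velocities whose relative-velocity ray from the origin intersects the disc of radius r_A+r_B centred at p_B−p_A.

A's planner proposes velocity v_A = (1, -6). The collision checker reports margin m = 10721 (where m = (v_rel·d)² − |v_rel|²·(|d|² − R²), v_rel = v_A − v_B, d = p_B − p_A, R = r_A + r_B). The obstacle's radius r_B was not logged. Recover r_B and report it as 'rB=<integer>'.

m = 10721
d = (-4, 16);  v_rel = (1, -12),  |v_rel|² = 145
v_rel×d = (1)·(16) − (-12)·(-4) = -32
since m = R²·145 − (-32)²:  R² = (1024 + 10721) / 145 = 81
R = √81 = 9  ⇒  r_B = 9 − 5 = 4

rB=4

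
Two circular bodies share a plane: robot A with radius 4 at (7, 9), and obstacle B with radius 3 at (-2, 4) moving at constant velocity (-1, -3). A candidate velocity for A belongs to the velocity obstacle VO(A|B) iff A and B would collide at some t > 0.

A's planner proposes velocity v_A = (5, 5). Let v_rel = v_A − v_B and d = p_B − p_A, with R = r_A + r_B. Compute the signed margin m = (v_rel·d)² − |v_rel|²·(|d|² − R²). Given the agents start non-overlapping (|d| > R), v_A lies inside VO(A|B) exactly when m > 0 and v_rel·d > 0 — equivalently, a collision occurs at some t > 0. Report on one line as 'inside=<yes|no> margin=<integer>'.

d = (-9, -5),  |d|² = 106;  R = 4+3 = 7,  c = 106−7² = 57
v_rel = (6, 8),  |v_rel|² = 100;  v_rel·d = (6)·(-9) + (8)·(-5) = -94
100·t² + 188·t + 57 = 0  ⇒  m = (-94)² − 100·57 = 3136
m = 3136 > 0,  v_rel·d = -94 < 0  ⇒  outside

inside=no margin=3136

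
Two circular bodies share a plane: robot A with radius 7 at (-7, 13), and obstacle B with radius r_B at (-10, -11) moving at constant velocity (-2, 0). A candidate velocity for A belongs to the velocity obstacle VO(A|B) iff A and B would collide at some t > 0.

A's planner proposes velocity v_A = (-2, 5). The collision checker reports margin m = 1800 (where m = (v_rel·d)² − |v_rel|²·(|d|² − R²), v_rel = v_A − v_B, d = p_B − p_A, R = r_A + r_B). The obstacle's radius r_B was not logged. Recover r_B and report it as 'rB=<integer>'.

m = 1800
d = (-3, -24);  v_rel = (0, 5),  |v_rel|² = 25
v_rel×d = (0)·(-24) − (5)·(-3) = 15
since m = R²·25 − 15²:  R² = (225 + 1800) / 25 = 81
R = √81 = 9  ⇒  r_B = 9 − 7 = 2

rB=2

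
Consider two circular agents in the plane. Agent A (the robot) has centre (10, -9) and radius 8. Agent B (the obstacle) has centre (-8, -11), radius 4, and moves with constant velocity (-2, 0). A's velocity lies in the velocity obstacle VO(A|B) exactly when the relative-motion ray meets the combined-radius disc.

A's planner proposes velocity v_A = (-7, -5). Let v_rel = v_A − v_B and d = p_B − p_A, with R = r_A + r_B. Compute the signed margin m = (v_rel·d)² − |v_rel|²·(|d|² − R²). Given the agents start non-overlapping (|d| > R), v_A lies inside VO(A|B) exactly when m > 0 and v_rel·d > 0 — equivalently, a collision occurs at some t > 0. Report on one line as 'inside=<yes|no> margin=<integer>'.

d = (-18, -2),  |d|² = 328;  R = 8+4 = 12,  c = 328−12² = 184
v_rel = (-5, -5),  |v_rel|² = 50;  v_rel·d = (-5)·(-18) + (-5)·(-2) = 100
50·t² − 200·t + 184 = 0  ⇒  m = 100² − 50·184 = 800
m = 800 > 0,  v_rel·d = 100 > 0  ⇒  inside

inside=yes margin=800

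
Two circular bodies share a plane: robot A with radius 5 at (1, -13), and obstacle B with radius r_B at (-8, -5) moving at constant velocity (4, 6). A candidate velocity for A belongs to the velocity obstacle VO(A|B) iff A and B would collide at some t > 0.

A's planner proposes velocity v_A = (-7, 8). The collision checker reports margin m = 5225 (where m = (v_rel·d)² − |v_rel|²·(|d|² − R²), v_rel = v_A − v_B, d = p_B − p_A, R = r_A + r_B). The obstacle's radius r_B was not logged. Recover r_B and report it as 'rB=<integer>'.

m = 5225
d = (-9, 8);  v_rel = (-11, 2),  |v_rel|² = 125
v_rel×d = (-11)·(8) − (2)·(-9) = -70
since m = R²·125 − (-70)²:  R² = (4900 + 5225) / 125 = 81
R = √81 = 9  ⇒  r_B = 9 − 5 = 4

rB=4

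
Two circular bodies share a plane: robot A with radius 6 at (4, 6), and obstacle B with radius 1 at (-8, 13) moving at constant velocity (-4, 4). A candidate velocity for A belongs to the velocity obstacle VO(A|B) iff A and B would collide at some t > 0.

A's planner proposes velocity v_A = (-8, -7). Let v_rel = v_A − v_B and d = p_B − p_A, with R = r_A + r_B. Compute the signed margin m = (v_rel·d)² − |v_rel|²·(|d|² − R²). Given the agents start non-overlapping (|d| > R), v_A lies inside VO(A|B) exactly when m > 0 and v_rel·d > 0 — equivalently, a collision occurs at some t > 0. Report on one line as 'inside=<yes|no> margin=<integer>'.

d = (-12, 7),  |d|² = 193;  R = 6+1 = 7,  c = 193−7² = 144
v_rel = (-4, -11),  |v_rel|² = 137;  v_rel·d = (-4)·(-12) + (-11)·(7) = -29
137·t² + 58·t + 144 = 0  ⇒  m = (-29)² − 137·144 = -18887
m = -18887 < 0,  v_rel·d = -29 < 0  ⇒  outside

inside=no margin=-18887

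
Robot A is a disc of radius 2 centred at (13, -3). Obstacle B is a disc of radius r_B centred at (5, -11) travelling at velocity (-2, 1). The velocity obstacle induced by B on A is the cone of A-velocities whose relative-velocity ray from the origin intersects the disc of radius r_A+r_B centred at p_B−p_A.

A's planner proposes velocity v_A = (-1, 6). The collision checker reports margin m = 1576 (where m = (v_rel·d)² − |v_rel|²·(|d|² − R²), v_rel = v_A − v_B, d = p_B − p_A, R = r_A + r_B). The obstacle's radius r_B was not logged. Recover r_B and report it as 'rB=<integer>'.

m = 1576
d = (-8, -8);  v_rel = (1, 5),  |v_rel|² = 26
v_rel×d = (1)·(-8) − (5)·(-8) = 32
since m = R²·26 − 32²:  R² = (1024 + 1576) / 26 = 100
R = √100 = 10  ⇒  r_B = 10 − 2 = 8

rB=8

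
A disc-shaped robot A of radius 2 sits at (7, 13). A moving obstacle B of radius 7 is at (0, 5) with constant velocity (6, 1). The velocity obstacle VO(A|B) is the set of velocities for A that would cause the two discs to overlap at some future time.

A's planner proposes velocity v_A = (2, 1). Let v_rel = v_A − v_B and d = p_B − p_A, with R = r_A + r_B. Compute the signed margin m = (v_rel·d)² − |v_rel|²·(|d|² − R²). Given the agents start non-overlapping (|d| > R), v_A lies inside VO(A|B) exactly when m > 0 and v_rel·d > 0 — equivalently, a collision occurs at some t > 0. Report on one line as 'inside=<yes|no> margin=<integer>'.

d = (-7, -8),  |d|² = 113;  R = 2+7 = 9,  c = 113−9² = 32
v_rel = (-4, 0),  |v_rel|² = 16;  v_rel·d = (-4)·(-7) + (0)·(-8) = 28
16·t² − 56·t + 32 = 0  ⇒  m = 28² − 16·32 = 272
m = 272 > 0,  v_rel·d = 28 > 0  ⇒  inside

inside=yes margin=272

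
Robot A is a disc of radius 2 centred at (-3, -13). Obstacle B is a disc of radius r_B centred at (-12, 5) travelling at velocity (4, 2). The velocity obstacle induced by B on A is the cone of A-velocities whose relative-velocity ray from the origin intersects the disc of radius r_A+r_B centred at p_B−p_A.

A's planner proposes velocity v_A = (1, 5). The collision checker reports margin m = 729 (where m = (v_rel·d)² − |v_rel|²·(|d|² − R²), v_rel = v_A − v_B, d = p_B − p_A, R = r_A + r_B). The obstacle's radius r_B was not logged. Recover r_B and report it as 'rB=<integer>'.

m = 729
d = (-9, 18);  v_rel = (-3, 3),  |v_rel|² = 18
v_rel×d = (-3)·(18) − (3)·(-9) = -27
since m = R²·18 − (-27)²:  R² = (729 + 729) / 18 = 81
R = √81 = 9  ⇒  r_B = 9 − 2 = 7

rB=7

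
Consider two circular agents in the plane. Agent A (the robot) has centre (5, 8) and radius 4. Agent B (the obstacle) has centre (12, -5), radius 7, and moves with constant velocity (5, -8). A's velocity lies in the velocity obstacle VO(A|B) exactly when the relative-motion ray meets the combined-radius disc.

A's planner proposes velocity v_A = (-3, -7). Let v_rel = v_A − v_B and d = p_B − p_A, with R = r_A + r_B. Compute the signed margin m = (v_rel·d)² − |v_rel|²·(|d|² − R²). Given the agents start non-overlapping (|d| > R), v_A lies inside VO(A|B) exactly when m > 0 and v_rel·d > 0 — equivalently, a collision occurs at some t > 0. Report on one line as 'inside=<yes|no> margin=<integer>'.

d = (7, -13),  |d|² = 218;  R = 4+7 = 11,  c = 218−11² = 97
v_rel = (-8, 1),  |v_rel|² = 65;  v_rel·d = (-8)·(7) + (1)·(-13) = -69
65·t² + 138·t + 97 = 0  ⇒  m = (-69)² − 65·97 = -1544
m = -1544 < 0,  v_rel·d = -69 < 0  ⇒  outside

inside=no margin=-1544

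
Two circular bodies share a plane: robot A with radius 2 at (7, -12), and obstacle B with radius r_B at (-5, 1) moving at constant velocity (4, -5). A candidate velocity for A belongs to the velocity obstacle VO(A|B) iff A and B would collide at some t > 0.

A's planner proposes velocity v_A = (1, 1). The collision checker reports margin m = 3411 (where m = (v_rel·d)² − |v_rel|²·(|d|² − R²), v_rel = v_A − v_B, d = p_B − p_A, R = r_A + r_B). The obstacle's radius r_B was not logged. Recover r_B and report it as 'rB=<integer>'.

m = 3411
d = (-12, 13);  v_rel = (-3, 6),  |v_rel|² = 45
v_rel×d = (-3)·(13) − (6)·(-12) = 33
since m = R²·45 − 33²:  R² = (1089 + 3411) / 45 = 100
R = √100 = 10  ⇒  r_B = 10 − 2 = 8

rB=8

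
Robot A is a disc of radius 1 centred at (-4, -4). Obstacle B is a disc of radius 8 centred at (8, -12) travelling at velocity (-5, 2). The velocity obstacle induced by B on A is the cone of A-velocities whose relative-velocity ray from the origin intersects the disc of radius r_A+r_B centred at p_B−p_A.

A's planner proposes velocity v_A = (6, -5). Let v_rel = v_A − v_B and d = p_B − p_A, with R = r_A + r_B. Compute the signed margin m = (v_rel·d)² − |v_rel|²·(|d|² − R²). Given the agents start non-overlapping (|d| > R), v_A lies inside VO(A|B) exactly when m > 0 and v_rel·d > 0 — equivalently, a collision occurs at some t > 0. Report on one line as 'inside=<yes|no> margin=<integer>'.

d = (12, -8),  |d|² = 208;  R = 1+8 = 9,  c = 208−9² = 127
v_rel = (11, -7),  |v_rel|² = 170;  v_rel·d = (11)·(12) + (-7)·(-8) = 188
170·t² − 376·t + 127 = 0  ⇒  m = 188² − 170·127 = 13754
m = 13754 > 0,  v_rel·d = 188 > 0  ⇒  inside

inside=yes margin=13754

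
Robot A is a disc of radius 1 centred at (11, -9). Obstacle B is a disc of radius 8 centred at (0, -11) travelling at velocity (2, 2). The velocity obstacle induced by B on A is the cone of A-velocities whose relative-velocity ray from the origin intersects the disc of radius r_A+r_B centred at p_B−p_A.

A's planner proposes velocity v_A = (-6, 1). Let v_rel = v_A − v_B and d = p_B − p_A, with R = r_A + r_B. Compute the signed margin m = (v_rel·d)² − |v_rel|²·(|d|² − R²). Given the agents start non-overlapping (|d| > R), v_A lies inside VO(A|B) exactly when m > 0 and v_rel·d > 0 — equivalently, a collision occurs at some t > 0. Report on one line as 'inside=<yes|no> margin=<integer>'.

d = (-11, -2),  |d|² = 125;  R = 1+8 = 9,  c = 125−9² = 44
v_rel = (-8, -1),  |v_rel|² = 65;  v_rel·d = (-8)·(-11) + (-1)·(-2) = 90
65·t² − 180·t + 44 = 0  ⇒  m = 90² − 65·44 = 5240
m = 5240 > 0,  v_rel·d = 90 > 0  ⇒  inside

inside=yes margin=5240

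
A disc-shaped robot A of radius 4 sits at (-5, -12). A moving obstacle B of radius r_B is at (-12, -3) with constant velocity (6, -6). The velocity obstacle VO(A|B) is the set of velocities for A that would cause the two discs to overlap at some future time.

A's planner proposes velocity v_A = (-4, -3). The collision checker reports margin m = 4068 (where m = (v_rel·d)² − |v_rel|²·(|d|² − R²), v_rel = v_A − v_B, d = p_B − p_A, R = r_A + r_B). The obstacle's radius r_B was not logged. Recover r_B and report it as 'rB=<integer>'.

m = 4068
d = (-7, 9);  v_rel = (-10, 3),  |v_rel|² = 109
v_rel×d = (-10)·(9) − (3)·(-7) = -69
since m = R²·109 − (-69)²:  R² = (4761 + 4068) / 109 = 81
R = √81 = 9  ⇒  r_B = 9 − 4 = 5

rB=5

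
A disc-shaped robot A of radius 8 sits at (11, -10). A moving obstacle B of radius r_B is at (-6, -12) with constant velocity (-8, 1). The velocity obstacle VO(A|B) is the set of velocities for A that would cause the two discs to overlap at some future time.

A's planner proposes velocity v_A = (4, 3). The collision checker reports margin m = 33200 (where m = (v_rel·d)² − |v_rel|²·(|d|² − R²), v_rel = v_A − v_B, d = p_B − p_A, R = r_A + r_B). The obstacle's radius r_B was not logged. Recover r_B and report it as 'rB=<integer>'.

m = 33200
d = (-17, -2);  v_rel = (12, 2),  |v_rel|² = 148
v_rel×d = (12)·(-2) − (2)·(-17) = 10
since m = R²·148 − 10²:  R² = (100 + 33200) / 148 = 225
R = √225 = 15  ⇒  r_B = 15 − 8 = 7

rB=7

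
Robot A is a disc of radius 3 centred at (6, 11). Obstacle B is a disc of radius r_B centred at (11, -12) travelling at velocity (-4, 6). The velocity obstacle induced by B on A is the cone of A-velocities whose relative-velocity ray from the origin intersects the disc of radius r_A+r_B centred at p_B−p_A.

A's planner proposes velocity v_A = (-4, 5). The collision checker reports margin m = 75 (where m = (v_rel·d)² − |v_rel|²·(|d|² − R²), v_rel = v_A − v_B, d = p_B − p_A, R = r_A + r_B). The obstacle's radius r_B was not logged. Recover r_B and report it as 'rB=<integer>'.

m = 75
d = (5, -23);  v_rel = (0, -1),  |v_rel|² = 1
v_rel×d = (0)·(-23) − (-1)·(5) = 5
since m = R²·1 − 5²:  R² = (25 + 75) / 1 = 100
R = √100 = 10  ⇒  r_B = 10 − 3 = 7

rB=7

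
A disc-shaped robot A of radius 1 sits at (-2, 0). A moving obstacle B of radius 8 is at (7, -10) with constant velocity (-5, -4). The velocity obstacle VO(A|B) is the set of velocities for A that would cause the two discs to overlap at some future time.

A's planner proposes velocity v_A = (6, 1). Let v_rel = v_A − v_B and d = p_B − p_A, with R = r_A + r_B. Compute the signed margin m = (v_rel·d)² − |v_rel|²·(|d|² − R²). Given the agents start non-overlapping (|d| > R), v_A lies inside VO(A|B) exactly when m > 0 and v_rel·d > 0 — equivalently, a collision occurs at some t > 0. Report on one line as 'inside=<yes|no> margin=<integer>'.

d = (9, -10),  |d|² = 181;  R = 1+8 = 9,  c = 181−9² = 100
v_rel = (11, 5),  |v_rel|² = 146;  v_rel·d = (11)·(9) + (5)·(-10) = 49
146·t² − 98·t + 100 = 0  ⇒  m = 49² − 146·100 = -12199
m = -12199 < 0,  v_rel·d = 49 > 0  ⇒  outside

inside=no margin=-12199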